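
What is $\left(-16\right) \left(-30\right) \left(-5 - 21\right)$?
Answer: $-12480$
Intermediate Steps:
$\left(-16\right) \left(-30\right) \left(-5 - 21\right) = 480 \left(-5 - 21\right) = 480 \left(-26\right) = -12480$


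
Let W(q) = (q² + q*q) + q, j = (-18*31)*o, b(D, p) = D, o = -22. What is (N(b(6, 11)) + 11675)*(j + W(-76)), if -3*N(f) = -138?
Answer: 278397192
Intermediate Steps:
N(f) = 46 (N(f) = -⅓*(-138) = 46)
j = 12276 (j = -18*31*(-22) = -558*(-22) = 12276)
W(q) = q + 2*q² (W(q) = (q² + q²) + q = 2*q² + q = q + 2*q²)
(N(b(6, 11)) + 11675)*(j + W(-76)) = (46 + 11675)*(12276 - 76*(1 + 2*(-76))) = 11721*(12276 - 76*(1 - 152)) = 11721*(12276 - 76*(-151)) = 11721*(12276 + 11476) = 11721*23752 = 278397192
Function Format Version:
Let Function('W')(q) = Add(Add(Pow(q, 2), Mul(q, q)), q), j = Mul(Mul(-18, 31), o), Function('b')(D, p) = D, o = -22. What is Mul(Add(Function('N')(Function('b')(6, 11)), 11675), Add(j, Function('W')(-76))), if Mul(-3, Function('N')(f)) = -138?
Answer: 278397192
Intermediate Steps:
Function('N')(f) = 46 (Function('N')(f) = Mul(Rational(-1, 3), -138) = 46)
j = 12276 (j = Mul(Mul(-18, 31), -22) = Mul(-558, -22) = 12276)
Function('W')(q) = Add(q, Mul(2, Pow(q, 2))) (Function('W')(q) = Add(Add(Pow(q, 2), Pow(q, 2)), q) = Add(Mul(2, Pow(q, 2)), q) = Add(q, Mul(2, Pow(q, 2))))
Mul(Add(Function('N')(Function('b')(6, 11)), 11675), Add(j, Function('W')(-76))) = Mul(Add(46, 11675), Add(12276, Mul(-76, Add(1, Mul(2, -76))))) = Mul(11721, Add(12276, Mul(-76, Add(1, -152)))) = Mul(11721, Add(12276, Mul(-76, -151))) = Mul(11721, Add(12276, 11476)) = Mul(11721, 23752) = 278397192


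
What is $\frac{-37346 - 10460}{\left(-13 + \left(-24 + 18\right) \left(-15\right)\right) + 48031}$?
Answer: $- \frac{23903}{24054} \approx -0.99372$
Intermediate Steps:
$\frac{-37346 - 10460}{\left(-13 + \left(-24 + 18\right) \left(-15\right)\right) + 48031} = - \frac{47806}{\left(-13 - -90\right) + 48031} = - \frac{47806}{\left(-13 + 90\right) + 48031} = - \frac{47806}{77 + 48031} = - \frac{47806}{48108} = \left(-47806\right) \frac{1}{48108} = - \frac{23903}{24054}$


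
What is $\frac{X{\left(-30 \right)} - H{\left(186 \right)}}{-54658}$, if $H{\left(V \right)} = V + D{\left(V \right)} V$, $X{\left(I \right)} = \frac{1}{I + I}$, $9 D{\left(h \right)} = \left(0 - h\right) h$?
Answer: $- \frac{42887879}{3279480} \approx -13.078$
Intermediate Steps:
$D{\left(h \right)} = - \frac{h^{2}}{9}$ ($D{\left(h \right)} = \frac{\left(0 - h\right) h}{9} = \frac{- h h}{9} = \frac{\left(-1\right) h^{2}}{9} = - \frac{h^{2}}{9}$)
$X{\left(I \right)} = \frac{1}{2 I}$
$H{\left(V \right)} = V - \frac{V^{3}}{9}$ ($H{\left(V \right)} = V + - \frac{V^{2}}{9} V = V - \frac{V^{3}}{9}$)
$\frac{X{\left(-30 \right)} - H{\left(186 \right)}}{-54658} = \frac{\frac{1}{2 \left(-30\right)} - \left(186 - \frac{186^{3}}{9}\right)}{-54658} = \left(\frac{1}{2} \left(- \frac{1}{30}\right) - \left(186 - 714984\right)\right) \left(- \frac{1}{54658}\right) = \left(- \frac{1}{60} - \left(186 - 714984\right)\right) \left(- \frac{1}{54658}\right) = \left(- \frac{1}{60} - -714798\right) \left(- \frac{1}{54658}\right) = \left(- \frac{1}{60} + 714798\right) \left(- \frac{1}{54658}\right) = \frac{42887879}{60} \left(- \frac{1}{54658}\right) = - \frac{42887879}{3279480}$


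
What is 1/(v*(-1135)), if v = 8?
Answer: -1/9080 ≈ -0.00011013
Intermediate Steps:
1/(v*(-1135)) = 1/(8*(-1135)) = 1/(-9080) = -1/9080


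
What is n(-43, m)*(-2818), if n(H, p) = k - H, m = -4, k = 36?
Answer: -222622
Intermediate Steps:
n(H, p) = 36 - H
n(-43, m)*(-2818) = (36 - 1*(-43))*(-2818) = (36 + 43)*(-2818) = 79*(-2818) = -222622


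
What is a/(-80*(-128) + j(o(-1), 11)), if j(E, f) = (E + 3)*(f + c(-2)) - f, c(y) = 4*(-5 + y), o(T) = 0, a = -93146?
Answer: -46573/5089 ≈ -9.1517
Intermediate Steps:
c(y) = -20 + 4*y
j(E, f) = -f + (-28 + f)*(3 + E) (j(E, f) = (E + 3)*(f + (-20 + 4*(-2))) - f = (3 + E)*(f + (-20 - 8)) - f = (3 + E)*(f - 28) - f = (3 + E)*(-28 + f) - f = (-28 + f)*(3 + E) - f = -f + (-28 + f)*(3 + E))
a/(-80*(-128) + j(o(-1), 11)) = -93146/(-80*(-128) + (-84 - 28*0 + 2*11 + 0*11)) = -93146/(10240 + (-84 + 0 + 22 + 0)) = -93146/(10240 - 62) = -93146/10178 = -93146*1/10178 = -46573/5089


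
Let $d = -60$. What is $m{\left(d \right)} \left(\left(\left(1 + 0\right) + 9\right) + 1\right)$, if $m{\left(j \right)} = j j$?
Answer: $39600$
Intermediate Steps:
$m{\left(j \right)} = j^{2}$
$m{\left(d \right)} \left(\left(\left(1 + 0\right) + 9\right) + 1\right) = \left(-60\right)^{2} \left(\left(\left(1 + 0\right) + 9\right) + 1\right) = 3600 \left(\left(1 + 9\right) + 1\right) = 3600 \left(10 + 1\right) = 3600 \cdot 11 = 39600$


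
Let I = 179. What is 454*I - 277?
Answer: 80989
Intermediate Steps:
454*I - 277 = 454*179 - 277 = 81266 - 277 = 80989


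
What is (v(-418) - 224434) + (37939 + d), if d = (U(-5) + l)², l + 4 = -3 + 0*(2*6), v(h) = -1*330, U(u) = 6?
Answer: -186824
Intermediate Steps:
v(h) = -330
l = -7 (l = -4 + (-3 + 0*(2*6)) = -4 + (-3 + 0*12) = -4 + (-3 + 0) = -4 - 3 = -7)
d = 1 (d = (6 - 7)² = (-1)² = 1)
(v(-418) - 224434) + (37939 + d) = (-330 - 224434) + (37939 + 1) = -224764 + 37940 = -186824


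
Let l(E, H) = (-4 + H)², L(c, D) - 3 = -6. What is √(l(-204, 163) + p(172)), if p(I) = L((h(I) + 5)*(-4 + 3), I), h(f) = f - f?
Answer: √25278 ≈ 158.99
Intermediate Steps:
h(f) = 0
L(c, D) = -3 (L(c, D) = 3 - 6 = -3)
p(I) = -3
√(l(-204, 163) + p(172)) = √((-4 + 163)² - 3) = √(159² - 3) = √(25281 - 3) = √25278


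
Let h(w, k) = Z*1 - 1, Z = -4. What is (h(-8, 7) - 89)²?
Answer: 8836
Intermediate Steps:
h(w, k) = -5 (h(w, k) = -4*1 - 1 = -4 - 1 = -5)
(h(-8, 7) - 89)² = (-5 - 89)² = (-94)² = 8836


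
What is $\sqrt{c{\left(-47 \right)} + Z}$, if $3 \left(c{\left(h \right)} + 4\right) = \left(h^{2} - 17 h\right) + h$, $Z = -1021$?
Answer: $i \sqrt{38} \approx 6.1644 i$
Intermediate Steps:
$c{\left(h \right)} = -4 - \frac{16 h}{3} + \frac{h^{2}}{3}$ ($c{\left(h \right)} = -4 + \frac{\left(h^{2} - 17 h\right) + h}{3} = -4 + \frac{h^{2} - 16 h}{3} = -4 + \left(- \frac{16 h}{3} + \frac{h^{2}}{3}\right) = -4 - \frac{16 h}{3} + \frac{h^{2}}{3}$)
$\sqrt{c{\left(-47 \right)} + Z} = \sqrt{\left(-4 - - \frac{752}{3} + \frac{\left(-47\right)^{2}}{3}\right) - 1021} = \sqrt{\left(-4 + \frac{752}{3} + \frac{1}{3} \cdot 2209\right) - 1021} = \sqrt{\left(-4 + \frac{752}{3} + \frac{2209}{3}\right) - 1021} = \sqrt{983 - 1021} = \sqrt{-38} = i \sqrt{38}$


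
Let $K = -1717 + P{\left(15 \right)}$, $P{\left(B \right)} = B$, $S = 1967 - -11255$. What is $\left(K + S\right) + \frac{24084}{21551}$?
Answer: $\frac{248291604}{21551} \approx 11521.0$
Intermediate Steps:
$S = 13222$ ($S = 1967 + 11255 = 13222$)
$K = -1702$ ($K = -1717 + 15 = -1702$)
$\left(K + S\right) + \frac{24084}{21551} = \left(-1702 + 13222\right) + \frac{24084}{21551} = 11520 + 24084 \cdot \frac{1}{21551} = 11520 + \frac{24084}{21551} = \frac{248291604}{21551}$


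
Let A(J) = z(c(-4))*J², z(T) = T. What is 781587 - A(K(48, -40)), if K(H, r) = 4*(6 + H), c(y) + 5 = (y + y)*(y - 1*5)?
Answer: -2344365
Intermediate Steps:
c(y) = -5 + 2*y*(-5 + y) (c(y) = -5 + (y + y)*(y - 1*5) = -5 + (2*y)*(y - 5) = -5 + (2*y)*(-5 + y) = -5 + 2*y*(-5 + y))
K(H, r) = 24 + 4*H
A(J) = 67*J² (A(J) = (-5 - 10*(-4) + 2*(-4)²)*J² = (-5 + 40 + 2*16)*J² = (-5 + 40 + 32)*J² = 67*J²)
781587 - A(K(48, -40)) = 781587 - 67*(24 + 4*48)² = 781587 - 67*(24 + 192)² = 781587 - 67*216² = 781587 - 67*46656 = 781587 - 1*3125952 = 781587 - 3125952 = -2344365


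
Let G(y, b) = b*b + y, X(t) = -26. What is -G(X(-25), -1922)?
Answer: -3694058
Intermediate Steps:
G(y, b) = y + b**2 (G(y, b) = b**2 + y = y + b**2)
-G(X(-25), -1922) = -(-26 + (-1922)**2) = -(-26 + 3694084) = -1*3694058 = -3694058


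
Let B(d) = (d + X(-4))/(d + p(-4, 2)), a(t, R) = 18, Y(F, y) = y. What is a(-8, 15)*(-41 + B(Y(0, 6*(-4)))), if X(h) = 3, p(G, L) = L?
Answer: -7929/11 ≈ -720.82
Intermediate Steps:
B(d) = (3 + d)/(2 + d) (B(d) = (d + 3)/(d + 2) = (3 + d)/(2 + d))
a(-8, 15)*(-41 + B(Y(0, 6*(-4)))) = 18*(-41 + (3 + 6*(-4))/(2 + 6*(-4))) = 18*(-41 + (3 - 24)/(2 - 24)) = 18*(-41 - 21/(-22)) = 18*(-41 - 1/22*(-21)) = 18*(-41 + 21/22) = 18*(-881/22) = -7929/11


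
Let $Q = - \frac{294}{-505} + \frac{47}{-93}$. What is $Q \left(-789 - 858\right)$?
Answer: $- \frac{1980243}{15655} \approx -126.49$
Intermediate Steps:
$Q = \frac{3607}{46965}$ ($Q = \left(-294\right) \left(- \frac{1}{505}\right) + 47 \left(- \frac{1}{93}\right) = \frac{294}{505} - \frac{47}{93} = \frac{3607}{46965} \approx 0.076802$)
$Q \left(-789 - 858\right) = \frac{3607 \left(-789 - 858\right)}{46965} = \frac{3607}{46965} \left(-1647\right) = - \frac{1980243}{15655}$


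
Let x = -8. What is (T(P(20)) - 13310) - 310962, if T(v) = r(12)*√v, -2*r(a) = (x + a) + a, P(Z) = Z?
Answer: -324272 - 16*√5 ≈ -3.2431e+5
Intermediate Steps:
r(a) = 4 - a (r(a) = -((-8 + a) + a)/2 = -(-8 + 2*a)/2 = 4 - a)
T(v) = -8*√v (T(v) = (4 - 1*12)*√v = (4 - 12)*√v = -8*√v)
(T(P(20)) - 13310) - 310962 = (-16*√5 - 13310) - 310962 = (-13310 - 16*√5) - 310962 = -324272 - 16*√5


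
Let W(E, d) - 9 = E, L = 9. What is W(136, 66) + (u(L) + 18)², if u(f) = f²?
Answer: 9946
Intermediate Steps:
W(E, d) = 9 + E
W(136, 66) + (u(L) + 18)² = (9 + 136) + (9² + 18)² = 145 + (81 + 18)² = 145 + 99² = 145 + 9801 = 9946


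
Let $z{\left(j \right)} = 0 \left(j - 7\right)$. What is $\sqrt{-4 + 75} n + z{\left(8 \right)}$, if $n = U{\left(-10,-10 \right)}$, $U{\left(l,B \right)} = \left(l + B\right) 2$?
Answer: $- 40 \sqrt{71} \approx -337.05$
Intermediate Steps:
$z{\left(j \right)} = 0$ ($z{\left(j \right)} = 0 \left(-7 + j\right) = 0$)
$U{\left(l,B \right)} = 2 B + 2 l$ ($U{\left(l,B \right)} = \left(B + l\right) 2 = 2 B + 2 l$)
$n = -40$ ($n = 2 \left(-10\right) + 2 \left(-10\right) = -20 - 20 = -40$)
$\sqrt{-4 + 75} n + z{\left(8 \right)} = \sqrt{-4 + 75} \left(-40\right) + 0 = \sqrt{71} \left(-40\right) + 0 = - 40 \sqrt{71} + 0 = - 40 \sqrt{71}$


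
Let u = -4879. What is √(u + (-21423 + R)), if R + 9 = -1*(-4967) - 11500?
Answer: 2*I*√8211 ≈ 181.23*I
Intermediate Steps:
R = -6542 (R = -9 + (-1*(-4967) - 11500) = -9 + (4967 - 11500) = -9 - 6533 = -6542)
√(u + (-21423 + R)) = √(-4879 + (-21423 - 6542)) = √(-4879 - 27965) = √(-32844) = 2*I*√8211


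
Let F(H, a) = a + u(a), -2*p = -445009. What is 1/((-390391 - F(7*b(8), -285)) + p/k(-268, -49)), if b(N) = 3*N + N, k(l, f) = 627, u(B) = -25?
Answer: -1254/488716565 ≈ -2.5659e-6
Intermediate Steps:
p = 445009/2 (p = -½*(-445009) = 445009/2 ≈ 2.2250e+5)
b(N) = 4*N
F(H, a) = -25 + a (F(H, a) = a - 25 = -25 + a)
1/((-390391 - F(7*b(8), -285)) + p/k(-268, -49)) = 1/((-390391 - (-25 - 285)) + (445009/2)/627) = 1/((-390391 - 1*(-310)) + (445009/2)*(1/627)) = 1/((-390391 + 310) + 445009/1254) = 1/(-390081 + 445009/1254) = 1/(-488716565/1254) = -1254/488716565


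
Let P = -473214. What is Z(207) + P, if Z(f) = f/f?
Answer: -473213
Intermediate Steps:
Z(f) = 1
Z(207) + P = 1 - 473214 = -473213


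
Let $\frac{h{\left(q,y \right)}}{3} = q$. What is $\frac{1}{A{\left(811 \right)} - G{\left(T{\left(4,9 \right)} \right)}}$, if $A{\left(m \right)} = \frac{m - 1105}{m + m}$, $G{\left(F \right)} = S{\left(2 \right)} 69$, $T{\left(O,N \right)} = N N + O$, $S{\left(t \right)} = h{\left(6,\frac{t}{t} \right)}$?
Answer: $- \frac{811}{1007409} \approx -0.00080504$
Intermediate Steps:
$h{\left(q,y \right)} = 3 q$
$S{\left(t \right)} = 18$ ($S{\left(t \right)} = 3 \cdot 6 = 18$)
$T{\left(O,N \right)} = O + N^{2}$ ($T{\left(O,N \right)} = N^{2} + O = O + N^{2}$)
$G{\left(F \right)} = 1242$ ($G{\left(F \right)} = 18 \cdot 69 = 1242$)
$A{\left(m \right)} = \frac{-1105 + m}{2 m}$
$\frac{1}{A{\left(811 \right)} - G{\left(T{\left(4,9 \right)} \right)}} = \frac{1}{\frac{-1105 + 811}{2 \cdot 811} - 1242} = \frac{1}{\frac{1}{2} \cdot \frac{1}{811} \left(-294\right) - 1242} = \frac{1}{- \frac{147}{811} - 1242} = \frac{1}{- \frac{1007409}{811}} = - \frac{811}{1007409}$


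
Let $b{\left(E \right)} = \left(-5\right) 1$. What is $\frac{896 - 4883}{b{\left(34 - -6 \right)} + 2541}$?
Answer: $- \frac{3987}{2536} \approx -1.5722$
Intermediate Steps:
$b{\left(E \right)} = -5$
$\frac{896 - 4883}{b{\left(34 - -6 \right)} + 2541} = \frac{896 - 4883}{-5 + 2541} = - \frac{3987}{2536}$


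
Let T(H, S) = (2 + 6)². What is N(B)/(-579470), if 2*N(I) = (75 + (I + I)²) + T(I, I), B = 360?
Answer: -518539/1158940 ≈ -0.44743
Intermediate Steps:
T(H, S) = 64 (T(H, S) = 8² = 64)
N(I) = 139/2 + 2*I² (N(I) = ((75 + (I + I)²) + 64)/2 = ((75 + (2*I)²) + 64)/2 = ((75 + 4*I²) + 64)/2 = (139 + 4*I²)/2 = 139/2 + 2*I²)
N(B)/(-579470) = (139/2 + 2*360²)/(-579470) = (139/2 + 2*129600)*(-1/579470) = (139/2 + 259200)*(-1/579470) = (518539/2)*(-1/579470) = -518539/1158940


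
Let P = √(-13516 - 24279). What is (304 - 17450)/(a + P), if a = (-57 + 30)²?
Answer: -6249717/284618 + 8573*I*√37795/284618 ≈ -21.958 + 5.8558*I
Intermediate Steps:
a = 729 (a = (-27)² = 729)
P = I*√37795 (P = √(-37795) = I*√37795 ≈ 194.41*I)
(304 - 17450)/(a + P) = (304 - 17450)/(729 + I*√37795) = -17146/(729 + I*√37795)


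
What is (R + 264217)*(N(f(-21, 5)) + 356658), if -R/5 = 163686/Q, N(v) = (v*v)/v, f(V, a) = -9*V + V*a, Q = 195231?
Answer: 6133885055303058/65077 ≈ 9.4256e+10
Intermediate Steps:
N(v) = v (N(v) = v**2/v = v)
R = -272810/65077 (R = -818430/195231 = -5*54562/65077 = -272810/65077 ≈ -4.1921)
(R + 264217)*(N(f(-21, 5)) + 356658) = (-272810/65077 + 264217)*(-21*(-9 + 5) + 356658) = 17194176899*(-21*(-4) + 356658)/65077 = 17194176899*(84 + 356658)/65077 = (17194176899/65077)*356742 = 6133885055303058/65077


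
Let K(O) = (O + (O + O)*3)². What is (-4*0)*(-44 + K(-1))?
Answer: 0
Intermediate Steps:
K(O) = 49*O² (K(O) = (O + (2*O)*3)² = (O + 6*O)² = (7*O)² = 49*O²)
(-4*0)*(-44 + K(-1)) = (-4*0)*(-44 + 49*(-1)²) = 0*(-44 + 49*1) = 0*(-44 + 49) = 0*5 = 0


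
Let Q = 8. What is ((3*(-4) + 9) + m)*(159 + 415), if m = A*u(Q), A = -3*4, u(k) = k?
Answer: -56826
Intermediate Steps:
A = -12
m = -96 (m = -12*8 = -96)
((3*(-4) + 9) + m)*(159 + 415) = ((3*(-4) + 9) - 96)*(159 + 415) = ((-12 + 9) - 96)*574 = (-3 - 96)*574 = -99*574 = -56826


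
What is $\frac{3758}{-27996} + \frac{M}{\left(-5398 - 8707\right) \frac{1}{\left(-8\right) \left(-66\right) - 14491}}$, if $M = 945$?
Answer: $\frac{5276502761}{5641194} \approx 935.35$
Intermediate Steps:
$\frac{3758}{-27996} + \frac{M}{\left(-5398 - 8707\right) \frac{1}{\left(-8\right) \left(-66\right) - 14491}} = \frac{3758}{-27996} + \frac{945}{\left(-5398 - 8707\right) \frac{1}{\left(-8\right) \left(-66\right) - 14491}} = 3758 \left(- \frac{1}{27996}\right) + \frac{945}{\left(-14105\right) \frac{1}{528 - 14491}} = - \frac{1879}{13998} + \frac{945}{\left(-14105\right) \frac{1}{-13963}} = - \frac{1879}{13998} + \frac{945}{\left(-14105\right) \left(- \frac{1}{13963}\right)} = - \frac{1879}{13998} + \frac{945}{\frac{14105}{13963}} = - \frac{1879}{13998} + 945 \cdot \frac{13963}{14105} = - \frac{1879}{13998} + \frac{377001}{403} = \frac{5276502761}{5641194}$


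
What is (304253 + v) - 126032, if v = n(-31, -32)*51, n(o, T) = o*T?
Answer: 228813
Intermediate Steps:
n(o, T) = T*o
v = 50592 (v = -32*(-31)*51 = 992*51 = 50592)
(304253 + v) - 126032 = (304253 + 50592) - 126032 = 354845 - 126032 = 228813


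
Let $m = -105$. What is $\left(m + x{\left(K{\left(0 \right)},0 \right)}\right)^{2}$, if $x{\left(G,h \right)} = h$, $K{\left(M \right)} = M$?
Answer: $11025$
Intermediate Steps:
$\left(m + x{\left(K{\left(0 \right)},0 \right)}\right)^{2} = \left(-105 + 0\right)^{2} = \left(-105\right)^{2} = 11025$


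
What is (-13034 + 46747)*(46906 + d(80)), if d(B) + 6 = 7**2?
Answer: 1582791637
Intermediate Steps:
d(B) = 43 (d(B) = -6 + 7**2 = -6 + 49 = 43)
(-13034 + 46747)*(46906 + d(80)) = (-13034 + 46747)*(46906 + 43) = 33713*46949 = 1582791637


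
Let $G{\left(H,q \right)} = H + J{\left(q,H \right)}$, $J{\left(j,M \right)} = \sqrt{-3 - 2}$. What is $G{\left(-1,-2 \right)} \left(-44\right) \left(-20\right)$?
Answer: $-880 + 880 i \sqrt{5} \approx -880.0 + 1967.7 i$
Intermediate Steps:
$J{\left(j,M \right)} = i \sqrt{5}$ ($J{\left(j,M \right)} = \sqrt{-5} = i \sqrt{5}$)
$G{\left(H,q \right)} = H + i \sqrt{5}$
$G{\left(-1,-2 \right)} \left(-44\right) \left(-20\right) = \left(-1 + i \sqrt{5}\right) \left(-44\right) \left(-20\right) = \left(44 - 44 i \sqrt{5}\right) \left(-20\right) = -880 + 880 i \sqrt{5}$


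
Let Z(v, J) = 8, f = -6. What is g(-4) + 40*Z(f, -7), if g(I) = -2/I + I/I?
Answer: 643/2 ≈ 321.50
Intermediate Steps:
g(I) = 1 - 2/I (g(I) = -2/I + 1 = 1 - 2/I)
g(-4) + 40*Z(f, -7) = (-2 - 4)/(-4) + 40*8 = -¼*(-6) + 320 = 3/2 + 320 = 643/2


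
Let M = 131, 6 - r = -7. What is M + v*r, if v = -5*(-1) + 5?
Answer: 261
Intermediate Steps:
r = 13 (r = 6 - 1*(-7) = 6 + 7 = 13)
v = 10 (v = 5 + 5 = 10)
M + v*r = 131 + 10*13 = 131 + 130 = 261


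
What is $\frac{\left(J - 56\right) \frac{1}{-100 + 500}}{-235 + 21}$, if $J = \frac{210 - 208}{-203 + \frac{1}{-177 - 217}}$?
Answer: $\frac{1119959}{1711636200} \approx 0.00065432$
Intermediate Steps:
$J = - \frac{788}{79983}$ ($J = \frac{2}{-203 + \frac{1}{-394}} = \frac{2}{-203 - \frac{1}{394}} = \frac{2}{- \frac{79983}{394}} = 2 \left(- \frac{394}{79983}\right) = - \frac{788}{79983} \approx -0.0098521$)
$\frac{\left(J - 56\right) \frac{1}{-100 + 500}}{-235 + 21} = \frac{\left(- \frac{788}{79983} - 56\right) \frac{1}{-100 + 500}}{-235 + 21} = \frac{\left(- \frac{4479836}{79983}\right) \frac{1}{400}}{-214} = \left(- \frac{4479836}{79983}\right) \frac{1}{400} \left(- \frac{1}{214}\right) = \left(- \frac{1119959}{7998300}\right) \left(- \frac{1}{214}\right) = \frac{1119959}{1711636200}$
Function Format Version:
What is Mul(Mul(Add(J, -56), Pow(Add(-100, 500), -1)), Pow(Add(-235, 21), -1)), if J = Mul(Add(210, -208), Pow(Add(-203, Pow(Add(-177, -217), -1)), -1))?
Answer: Rational(1119959, 1711636200) ≈ 0.00065432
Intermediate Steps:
J = Rational(-788, 79983) (J = Mul(2, Pow(Add(-203, Pow(-394, -1)), -1)) = Mul(2, Pow(Add(-203, Rational(-1, 394)), -1)) = Mul(2, Pow(Rational(-79983, 394), -1)) = Mul(2, Rational(-394, 79983)) = Rational(-788, 79983) ≈ -0.0098521)
Mul(Mul(Add(J, -56), Pow(Add(-100, 500), -1)), Pow(Add(-235, 21), -1)) = Mul(Mul(Add(Rational(-788, 79983), -56), Pow(Add(-100, 500), -1)), Pow(Add(-235, 21), -1)) = Mul(Mul(Rational(-4479836, 79983), Pow(400, -1)), Pow(-214, -1)) = Mul(Mul(Rational(-4479836, 79983), Rational(1, 400)), Rational(-1, 214)) = Mul(Rational(-1119959, 7998300), Rational(-1, 214)) = Rational(1119959, 1711636200)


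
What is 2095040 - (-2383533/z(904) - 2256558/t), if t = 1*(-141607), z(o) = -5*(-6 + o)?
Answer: 1331711101564249/635815430 ≈ 2.0945e+6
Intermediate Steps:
z(o) = 30 - 5*o
t = -141607
2095040 - (-2383533/z(904) - 2256558/t) = 2095040 - (-2383533/(30 - 5*904) - 2256558/(-141607)) = 2095040 - (-2383533/(30 - 4520) - 2256558*(-1/141607)) = 2095040 - (-2383533/(-4490) + 2256558/141607) = 2095040 - (-2383533*(-1/4490) + 2256558/141607) = 2095040 - (2383533/4490 + 2256558/141607) = 2095040 - 1*347656902951/635815430 = 2095040 - 347656902951/635815430 = 1331711101564249/635815430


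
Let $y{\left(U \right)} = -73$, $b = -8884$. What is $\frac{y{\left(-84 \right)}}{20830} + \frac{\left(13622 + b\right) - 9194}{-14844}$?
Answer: $\frac{22933717}{77300130} \approx 0.29668$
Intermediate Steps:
$\frac{y{\left(-84 \right)}}{20830} + \frac{\left(13622 + b\right) - 9194}{-14844} = - \frac{73}{20830} + \frac{\left(13622 - 8884\right) - 9194}{-14844} = \left(-73\right) \frac{1}{20830} + \left(4738 - 9194\right) \left(- \frac{1}{14844}\right) = - \frac{73}{20830} - - \frac{1114}{3711} = - \frac{73}{20830} + \frac{1114}{3711} = \frac{22933717}{77300130}$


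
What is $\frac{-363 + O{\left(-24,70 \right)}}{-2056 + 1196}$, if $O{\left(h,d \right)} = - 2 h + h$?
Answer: $\frac{339}{860} \approx 0.39419$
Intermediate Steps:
$O{\left(h,d \right)} = - h$
$\frac{-363 + O{\left(-24,70 \right)}}{-2056 + 1196} = \frac{-363 - -24}{-2056 + 1196} = \frac{-363 + 24}{-860} = \left(-339\right) \left(- \frac{1}{860}\right) = \frac{339}{860}$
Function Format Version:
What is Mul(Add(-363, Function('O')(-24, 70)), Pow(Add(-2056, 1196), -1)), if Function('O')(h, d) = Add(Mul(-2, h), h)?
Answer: Rational(339, 860) ≈ 0.39419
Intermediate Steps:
Function('O')(h, d) = Mul(-1, h)
Mul(Add(-363, Function('O')(-24, 70)), Pow(Add(-2056, 1196), -1)) = Mul(Add(-363, Mul(-1, -24)), Pow(Add(-2056, 1196), -1)) = Mul(Add(-363, 24), Pow(-860, -1)) = Mul(-339, Rational(-1, 860)) = Rational(339, 860)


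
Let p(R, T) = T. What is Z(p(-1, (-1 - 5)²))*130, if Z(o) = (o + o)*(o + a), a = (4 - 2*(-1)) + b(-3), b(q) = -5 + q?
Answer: 318240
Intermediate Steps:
a = -2 (a = (4 - 2*(-1)) + (-5 - 3) = (4 + 2) - 8 = 6 - 8 = -2)
Z(o) = 2*o*(-2 + o) (Z(o) = (o + o)*(o - 2) = (2*o)*(-2 + o) = 2*o*(-2 + o))
Z(p(-1, (-1 - 5)²))*130 = (2*(-1 - 5)²*(-2 + (-1 - 5)²))*130 = (2*(-6)²*(-2 + (-6)²))*130 = (2*36*(-2 + 36))*130 = (2*36*34)*130 = 2448*130 = 318240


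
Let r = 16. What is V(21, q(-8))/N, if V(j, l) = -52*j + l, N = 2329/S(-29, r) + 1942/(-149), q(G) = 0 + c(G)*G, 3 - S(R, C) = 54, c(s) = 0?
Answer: 488124/26239 ≈ 18.603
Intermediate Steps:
S(R, C) = -51 (S(R, C) = 3 - 1*54 = 3 - 54 = -51)
q(G) = 0 (q(G) = 0 + 0*G = 0 + 0 = 0)
N = -26239/447 (N = 2329/(-51) + 1942/(-149) = 2329*(-1/51) + 1942*(-1/149) = -137/3 - 1942/149 = -26239/447 ≈ -58.700)
V(j, l) = l - 52*j
V(21, q(-8))/N = (0 - 52*21)/(-26239/447) = (0 - 1092)*(-447/26239) = -1092*(-447/26239) = 488124/26239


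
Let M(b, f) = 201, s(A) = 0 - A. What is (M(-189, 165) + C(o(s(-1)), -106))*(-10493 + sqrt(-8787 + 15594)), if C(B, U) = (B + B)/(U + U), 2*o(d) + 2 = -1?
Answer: -447159195/212 + 42615*sqrt(6807)/212 ≈ -2.0927e+6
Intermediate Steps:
s(A) = -A
o(d) = -3/2 (o(d) = -1 + (1/2)*(-1) = -1 - 1/2 = -3/2)
C(B, U) = B/U (C(B, U) = (2*B)/((2*U)) = (2*B)*(1/(2*U)) = B/U)
(M(-189, 165) + C(o(s(-1)), -106))*(-10493 + sqrt(-8787 + 15594)) = (201 - 3/2/(-106))*(-10493 + sqrt(-8787 + 15594)) = (201 - 3/2*(-1/106))*(-10493 + sqrt(6807)) = (201 + 3/212)*(-10493 + sqrt(6807)) = 42615*(-10493 + sqrt(6807))/212 = -447159195/212 + 42615*sqrt(6807)/212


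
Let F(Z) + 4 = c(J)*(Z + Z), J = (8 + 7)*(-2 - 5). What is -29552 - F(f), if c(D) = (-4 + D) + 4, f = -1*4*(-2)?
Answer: -27868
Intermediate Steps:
f = 8 (f = -4*(-2) = 8)
J = -105 (J = 15*(-7) = -105)
c(D) = D
F(Z) = -4 - 210*Z (F(Z) = -4 - 105*(Z + Z) = -4 - 210*Z)
-29552 - F(f) = -29552 - (-4 - 210*8) = -29552 - (-4 - 1680) = -29552 - 1*(-1684) = -29552 + 1684 = -27868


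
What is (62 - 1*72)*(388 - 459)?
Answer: 710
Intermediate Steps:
(62 - 1*72)*(388 - 459) = (62 - 72)*(-71) = -10*(-71) = 710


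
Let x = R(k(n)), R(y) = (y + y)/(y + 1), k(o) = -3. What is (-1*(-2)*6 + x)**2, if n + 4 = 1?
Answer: 225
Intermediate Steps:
n = -3 (n = -4 + 1 = -3)
R(y) = 2*y/(1 + y) (R(y) = (2*y)/(1 + y) = 2*y/(1 + y))
x = 3 (x = 2*(-3)/(1 - 3) = 2*(-3)/(-2) = 2*(-3)*(-1/2) = 3)
(-1*(-2)*6 + x)**2 = (-1*(-2)*6 + 3)**2 = (2*6 + 3)**2 = (12 + 3)**2 = 15**2 = 225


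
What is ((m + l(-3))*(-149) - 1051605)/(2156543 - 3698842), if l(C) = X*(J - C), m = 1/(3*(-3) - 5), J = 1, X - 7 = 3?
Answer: 14805761/21592186 ≈ 0.68570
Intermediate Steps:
X = 10 (X = 7 + 3 = 10)
m = -1/14 (m = 1/(-9 - 5) = 1/(-14) = -1/14 ≈ -0.071429)
l(C) = 10 - 10*C (l(C) = 10*(1 - C) = 10 - 10*C)
((m + l(-3))*(-149) - 1051605)/(2156543 - 3698842) = ((-1/14 + (10 - 10*(-3)))*(-149) - 1051605)/(2156543 - 3698842) = ((-1/14 + (10 + 30))*(-149) - 1051605)/(-1542299) = ((-1/14 + 40)*(-149) - 1051605)*(-1/1542299) = ((559/14)*(-149) - 1051605)*(-1/1542299) = (-83291/14 - 1051605)*(-1/1542299) = -14805761/14*(-1/1542299) = 14805761/21592186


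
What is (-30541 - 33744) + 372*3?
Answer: -63169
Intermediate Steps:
(-30541 - 33744) + 372*3 = -64285 + 1116 = -63169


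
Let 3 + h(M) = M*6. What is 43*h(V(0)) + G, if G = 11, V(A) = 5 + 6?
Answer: 2720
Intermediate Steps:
V(A) = 11
h(M) = -3 + 6*M (h(M) = -3 + M*6 = -3 + 6*M)
43*h(V(0)) + G = 43*(-3 + 6*11) + 11 = 43*(-3 + 66) + 11 = 43*63 + 11 = 2709 + 11 = 2720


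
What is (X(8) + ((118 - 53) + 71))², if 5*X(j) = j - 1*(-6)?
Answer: 481636/25 ≈ 19265.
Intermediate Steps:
X(j) = 6/5 + j/5 (X(j) = (j - 1*(-6))/5 = (j + 6)/5 = (6 + j)/5 = 6/5 + j/5)
(X(8) + ((118 - 53) + 71))² = ((6/5 + (⅕)*8) + ((118 - 53) + 71))² = ((6/5 + 8/5) + (65 + 71))² = (14/5 + 136)² = (694/5)² = 481636/25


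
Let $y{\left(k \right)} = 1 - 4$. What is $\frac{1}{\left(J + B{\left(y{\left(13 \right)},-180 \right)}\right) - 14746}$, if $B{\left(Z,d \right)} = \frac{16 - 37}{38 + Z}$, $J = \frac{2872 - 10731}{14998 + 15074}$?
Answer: $- \frac{150360}{2217338071} \approx -6.7811 \cdot 10^{-5}$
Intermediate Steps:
$J = - \frac{7859}{30072} \approx -0.26134$
$y{\left(k \right)} = -3$ ($y{\left(k \right)} = 1 - 4 = -3$)
$B{\left(Z,d \right)} = - \frac{21}{38 + Z}$
$\frac{1}{\left(J + B{\left(y{\left(13 \right)},-180 \right)}\right) - 14746} = \frac{1}{\left(- \frac{7859}{30072} - \frac{21}{38 - 3}\right) - 14746} = \frac{1}{\left(- \frac{7859}{30072} - \frac{21}{35}\right) - 14746} = \frac{1}{\left(- \frac{7859}{30072} - \frac{3}{5}\right) - 14746} = \frac{1}{- \frac{129511}{150360} - 14746} = \frac{1}{- \frac{2217338071}{150360}} = - \frac{150360}{2217338071}$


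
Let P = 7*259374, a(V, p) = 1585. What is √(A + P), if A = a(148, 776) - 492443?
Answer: 2*√331190 ≈ 1151.0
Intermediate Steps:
P = 1815618
A = -490858 (A = 1585 - 492443 = -490858)
√(A + P) = √(-490858 + 1815618) = √1324760 = 2*√331190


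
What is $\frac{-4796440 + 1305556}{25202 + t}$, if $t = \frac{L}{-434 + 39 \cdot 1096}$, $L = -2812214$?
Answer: $- \frac{8205516780}{59082467} \approx -138.88$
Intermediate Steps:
$t = - \frac{1406107}{21155}$ ($t = - \frac{2812214}{-434 + 39 \cdot 1096} = - \frac{2812214}{-434 + 42744} = - \frac{2812214}{42310} = \left(-2812214\right) \frac{1}{42310} = - \frac{1406107}{21155} \approx -66.467$)
$\frac{-4796440 + 1305556}{25202 + t} = \frac{-4796440 + 1305556}{25202 - \frac{1406107}{21155}} = - \frac{3490884}{\frac{531742203}{21155}} = \left(-3490884\right) \frac{21155}{531742203} = - \frac{8205516780}{59082467}$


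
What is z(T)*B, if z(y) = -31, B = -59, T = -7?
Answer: 1829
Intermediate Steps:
z(T)*B = -31*(-59) = 1829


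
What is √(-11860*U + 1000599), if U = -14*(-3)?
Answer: 3*√55831 ≈ 708.86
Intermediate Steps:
U = 42
√(-11860*U + 1000599) = √(-11860*42 + 1000599) = √(-498120 + 1000599) = √502479 = 3*√55831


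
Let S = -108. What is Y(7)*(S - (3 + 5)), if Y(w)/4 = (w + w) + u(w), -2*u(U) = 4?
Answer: -5568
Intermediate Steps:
u(U) = -2 (u(U) = -1/2*4 = -2)
Y(w) = -8 + 8*w (Y(w) = 4*((w + w) - 2) = 4*(2*w - 2) = 4*(-2 + 2*w) = -8 + 8*w)
Y(7)*(S - (3 + 5)) = (-8 + 8*7)*(-108 - (3 + 5)) = (-8 + 56)*(-108 - 1*8) = 48*(-108 - 8) = 48*(-116) = -5568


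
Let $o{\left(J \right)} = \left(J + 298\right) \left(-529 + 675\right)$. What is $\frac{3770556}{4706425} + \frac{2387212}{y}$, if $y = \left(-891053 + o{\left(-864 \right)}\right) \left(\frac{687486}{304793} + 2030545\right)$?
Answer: $\frac{2272181889952512286683064}{2836151954300420267899575} \approx 0.80115$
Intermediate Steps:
$o{\left(J \right)} = 43508 + 146 J$ ($o{\left(J \right)} = \left(298 + J\right) 146 = 43508 + 146 J$)
$y = - \frac{602612801500166319}{304793}$ ($y = \left(-891053 + \left(43508 + 146 \left(-864\right)\right)\right) \left(\frac{687486}{304793} + 2030545\right) = \left(-891053 + \left(43508 - 126144\right)\right) \left(687486 \cdot \frac{1}{304793} + 2030545\right) = \left(-891053 - 82636\right) \left(\frac{687486}{304793} + 2030545\right) = \left(-973689\right) \frac{618896589671}{304793} = - \frac{602612801500166319}{304793} \approx -1.9771 \cdot 10^{12}$)
$\frac{3770556}{4706425} + \frac{2387212}{y} = \frac{3770556}{4706425} + \frac{2387212}{- \frac{602612801500166319}{304793}} = 3770556 \cdot \frac{1}{4706425} + 2387212 \left(- \frac{304793}{602612801500166319}\right) = \frac{3770556}{4706425} - \frac{727605507116}{602612801500166319} = \frac{2272181889952512286683064}{2836151954300420267899575}$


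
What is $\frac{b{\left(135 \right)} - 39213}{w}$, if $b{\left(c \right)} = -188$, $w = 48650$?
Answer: $- \frac{39401}{48650} \approx -0.80989$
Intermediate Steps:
$\frac{b{\left(135 \right)} - 39213}{w} = \frac{-188 - 39213}{48650} = \left(-188 - 39213\right) \frac{1}{48650} = \left(-39401\right) \frac{1}{48650} = - \frac{39401}{48650}$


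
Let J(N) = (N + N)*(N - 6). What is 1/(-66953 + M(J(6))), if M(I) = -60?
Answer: -1/67013 ≈ -1.4922e-5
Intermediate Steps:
J(N) = 2*N*(-6 + N) (J(N) = (2*N)*(-6 + N) = 2*N*(-6 + N))
1/(-66953 + M(J(6))) = 1/(-66953 - 60) = 1/(-67013) = -1/67013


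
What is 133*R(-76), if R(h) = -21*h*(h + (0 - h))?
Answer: 0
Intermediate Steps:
R(h) = 0 (R(h) = -21*h*(h - h) = -21*h*0 = -21*0 = 0)
133*R(-76) = 133*0 = 0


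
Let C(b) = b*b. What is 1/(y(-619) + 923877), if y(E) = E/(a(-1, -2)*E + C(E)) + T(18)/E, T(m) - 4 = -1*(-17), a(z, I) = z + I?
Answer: 385018/355709261105 ≈ 1.0824e-6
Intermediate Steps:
C(b) = b**2
a(z, I) = I + z
T(m) = 21 (T(m) = 4 - 1*(-17) = 4 + 17 = 21)
y(E) = 21/E + E/(E**2 - 3*E) (y(E) = E/((-2 - 1)*E + E**2) + 21/E = E/(-3*E + E**2) + 21/E = E/(E**2 - 3*E) + 21/E = 21/E + E/(E**2 - 3*E))
1/(y(-619) + 923877) = 1/((-63 + 22*(-619))/((-619)*(-3 - 619)) + 923877) = 1/(-1/619*(-63 - 13618)/(-622) + 923877) = 1/(-1/619*(-1/622)*(-13681) + 923877) = 1/(-13681/385018 + 923877) = 1/(355709261105/385018) = 385018/355709261105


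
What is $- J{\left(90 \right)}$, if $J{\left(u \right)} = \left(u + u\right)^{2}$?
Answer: $-32400$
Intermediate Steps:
$J{\left(u \right)} = 4 u^{2}$ ($J{\left(u \right)} = \left(2 u\right)^{2} = 4 u^{2}$)
$- J{\left(90 \right)} = - 4 \cdot 90^{2} = - 4 \cdot 8100 = \left(-1\right) 32400 = -32400$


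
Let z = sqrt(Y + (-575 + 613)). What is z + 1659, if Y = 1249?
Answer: 1659 + 3*sqrt(143) ≈ 1694.9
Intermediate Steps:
z = 3*sqrt(143) (z = sqrt(1249 + (-575 + 613)) = sqrt(1249 + 38) = sqrt(1287) = 3*sqrt(143) ≈ 35.875)
z + 1659 = 3*sqrt(143) + 1659 = 1659 + 3*sqrt(143)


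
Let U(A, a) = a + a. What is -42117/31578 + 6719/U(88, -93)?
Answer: -18333862/489459 ≈ -37.457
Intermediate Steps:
U(A, a) = 2*a
-42117/31578 + 6719/U(88, -93) = -42117/31578 + 6719/((2*(-93))) = -42117*1/31578 + 6719/(-186) = -14039/10526 + 6719*(-1/186) = -14039/10526 - 6719/186 = -18333862/489459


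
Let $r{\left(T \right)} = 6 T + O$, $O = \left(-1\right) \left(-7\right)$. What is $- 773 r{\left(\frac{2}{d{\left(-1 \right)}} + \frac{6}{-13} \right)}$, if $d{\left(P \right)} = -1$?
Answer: $\frac{78073}{13} \approx 6005.6$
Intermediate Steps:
$O = 7$
$r{\left(T \right)} = 7 + 6 T$ ($r{\left(T \right)} = 6 T + 7 = 7 + 6 T$)
$- 773 r{\left(\frac{2}{d{\left(-1 \right)}} + \frac{6}{-13} \right)} = - 773 \left(7 + 6 \left(\frac{2}{-1} + \frac{6}{-13}\right)\right) = - 773 \left(7 + 6 \left(2 \left(-1\right) + 6 \left(- \frac{1}{13}\right)\right)\right) = - 773 \left(7 + 6 \left(-2 - \frac{6}{13}\right)\right) = - 773 \left(7 + 6 \left(- \frac{32}{13}\right)\right) = - 773 \left(7 - \frac{192}{13}\right) = \left(-773\right) \left(- \frac{101}{13}\right) = \frac{78073}{13}$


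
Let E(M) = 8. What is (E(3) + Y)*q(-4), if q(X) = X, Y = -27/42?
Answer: -206/7 ≈ -29.429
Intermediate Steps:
Y = -9/14 (Y = -27*1/42 = -9/14 ≈ -0.64286)
(E(3) + Y)*q(-4) = (8 - 9/14)*(-4) = (103/14)*(-4) = -206/7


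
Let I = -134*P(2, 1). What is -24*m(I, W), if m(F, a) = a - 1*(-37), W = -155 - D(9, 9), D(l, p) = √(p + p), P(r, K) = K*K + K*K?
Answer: 2832 + 72*√2 ≈ 2933.8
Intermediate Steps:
P(r, K) = 2*K² (P(r, K) = K² + K² = 2*K²)
D(l, p) = √2*√p (D(l, p) = √(2*p) = √2*√p)
W = -155 - 3*√2 (W = -155 - √2*√9 = -155 - √2*3 = -155 - 3*√2 ≈ -159.24)
I = -268 (I = -268*1² = -268 ≈ -268.00)
m(F, a) = 37 + a (m(F, a) = a + 37 = 37 + a)
-24*m(I, W) = -24*(37 + (-155 - 3*√2)) = -24*(-118 - 3*√2) = 2832 + 72*√2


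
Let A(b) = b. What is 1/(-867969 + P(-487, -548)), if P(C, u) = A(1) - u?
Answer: -1/867420 ≈ -1.1528e-6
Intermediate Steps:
P(C, u) = 1 - u
1/(-867969 + P(-487, -548)) = 1/(-867969 + (1 - 1*(-548))) = 1/(-867969 + (1 + 548)) = 1/(-867969 + 549) = 1/(-867420) = -1/867420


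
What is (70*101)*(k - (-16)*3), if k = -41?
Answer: 49490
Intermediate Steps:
(70*101)*(k - (-16)*3) = (70*101)*(-41 - (-16)*3) = 7070*(-41 - 1*(-48)) = 7070*(-41 + 48) = 7070*7 = 49490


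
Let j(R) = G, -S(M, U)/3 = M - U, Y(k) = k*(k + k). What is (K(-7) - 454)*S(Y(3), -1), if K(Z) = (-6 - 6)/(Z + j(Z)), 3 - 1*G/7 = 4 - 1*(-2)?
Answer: 180975/7 ≈ 25854.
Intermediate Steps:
Y(k) = 2*k**2 (Y(k) = k*(2*k) = 2*k**2)
S(M, U) = -3*M + 3*U (S(M, U) = -3*(M - U) = -3*M + 3*U)
G = -21 (G = 21 - 7*(4 - 1*(-2)) = 21 - 7*(4 + 2) = 21 - 7*6 = 21 - 42 = -21)
j(R) = -21
K(Z) = -12/(-21 + Z) (K(Z) = (-6 - 6)/(Z - 21) = -12/(-21 + Z))
(K(-7) - 454)*S(Y(3), -1) = (-12/(-21 - 7) - 454)*(-6*3**2 + 3*(-1)) = (-12/(-28) - 454)*(-6*9 - 3) = (-12*(-1/28) - 454)*(-3*18 - 3) = (3/7 - 454)*(-54 - 3) = -3175/7*(-57) = 180975/7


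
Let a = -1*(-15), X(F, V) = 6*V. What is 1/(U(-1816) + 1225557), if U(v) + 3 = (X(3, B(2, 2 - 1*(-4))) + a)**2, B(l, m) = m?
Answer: 1/1228155 ≈ 8.1423e-7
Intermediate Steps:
a = 15
U(v) = 2598 (U(v) = -3 + (6*(2 - 1*(-4)) + 15)**2 = -3 + (6*(2 + 4) + 15)**2 = -3 + (6*6 + 15)**2 = -3 + (36 + 15)**2 = -3 + 51**2 = -3 + 2601 = 2598)
1/(U(-1816) + 1225557) = 1/(2598 + 1225557) = 1/1228155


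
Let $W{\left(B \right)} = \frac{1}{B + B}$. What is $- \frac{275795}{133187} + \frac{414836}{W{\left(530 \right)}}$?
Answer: $\frac{58565807796125}{133187} \approx 4.3973 \cdot 10^{8}$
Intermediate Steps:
$W{\left(B \right)} = \frac{1}{2 B}$
$- \frac{275795}{133187} + \frac{414836}{W{\left(530 \right)}} = - \frac{275795}{133187} + \frac{414836}{\frac{1}{2} \cdot \frac{1}{530}} = \left(-275795\right) \frac{1}{133187} + \frac{414836}{\frac{1}{2} \cdot \frac{1}{530}} = - \frac{275795}{133187} + 414836 \frac{1}{\frac{1}{1060}} = - \frac{275795}{133187} + 414836 \cdot 1060 = - \frac{275795}{133187} + 439726160 = \frac{58565807796125}{133187}$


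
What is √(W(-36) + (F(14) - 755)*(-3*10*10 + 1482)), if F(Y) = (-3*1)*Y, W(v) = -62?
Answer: 2*I*√235529 ≈ 970.63*I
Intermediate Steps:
F(Y) = -3*Y
√(W(-36) + (F(14) - 755)*(-3*10*10 + 1482)) = √(-62 + (-3*14 - 755)*(-3*10*10 + 1482)) = √(-62 + (-42 - 755)*(-30*10 + 1482)) = √(-62 - 797*(-300 + 1482)) = √(-62 - 797*1182) = √(-62 - 942054) = √(-942116) = 2*I*√235529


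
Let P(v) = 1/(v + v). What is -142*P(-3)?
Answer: 71/3 ≈ 23.667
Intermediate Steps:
P(v) = 1/(2*v)
-142*P(-3) = -71/(-3) = -71*(-1)/3 = -142*(-1/6) = 71/3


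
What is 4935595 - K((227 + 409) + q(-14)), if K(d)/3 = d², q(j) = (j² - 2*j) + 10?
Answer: 2664895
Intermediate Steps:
q(j) = 10 + j² - 2*j
K(d) = 3*d²
4935595 - K((227 + 409) + q(-14)) = 4935595 - 3*((227 + 409) + (10 + (-14)² - 2*(-14)))² = 4935595 - 3*(636 + (10 + 196 + 28))² = 4935595 - 3*(636 + 234)² = 4935595 - 3*870² = 4935595 - 3*756900 = 4935595 - 1*2270700 = 4935595 - 2270700 = 2664895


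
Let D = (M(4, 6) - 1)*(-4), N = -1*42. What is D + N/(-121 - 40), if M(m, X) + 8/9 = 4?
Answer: -1694/207 ≈ -8.1836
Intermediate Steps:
M(m, X) = 28/9 (M(m, X) = -8/9 + 4 = 28/9)
N = -42
D = -76/9 (D = (28/9 - 1)*(-4) = (19/9)*(-4) = -76/9 ≈ -8.4444)
D + N/(-121 - 40) = -76/9 - 42/(-121 - 40) = -76/9 - 42/(-161) = -76/9 - 42*(-1/161) = -76/9 + 6/23 = -1694/207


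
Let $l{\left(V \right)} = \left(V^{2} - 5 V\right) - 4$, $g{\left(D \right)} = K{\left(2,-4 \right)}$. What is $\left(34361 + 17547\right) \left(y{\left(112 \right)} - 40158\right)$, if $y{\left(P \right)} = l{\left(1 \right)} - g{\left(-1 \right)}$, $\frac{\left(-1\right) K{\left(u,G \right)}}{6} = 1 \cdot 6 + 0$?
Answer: $-2083068040$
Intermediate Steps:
$K{\left(u,G \right)} = -36$ ($K{\left(u,G \right)} = - 6 \left(1 \cdot 6 + 0\right) = - 6 \left(6 + 0\right) = \left(-6\right) 6 = -36$)
$g{\left(D \right)} = -36$
$l{\left(V \right)} = -4 + V^{2} - 5 V$
$y{\left(P \right)} = 28$ ($y{\left(P \right)} = \left(-4 + 1^{2} - 5\right) - -36 = \left(-4 + 1 - 5\right) + 36 = -8 + 36 = 28$)
$\left(34361 + 17547\right) \left(y{\left(112 \right)} - 40158\right) = \left(34361 + 17547\right) \left(28 - 40158\right) = 51908 \left(-40130\right) = -2083068040$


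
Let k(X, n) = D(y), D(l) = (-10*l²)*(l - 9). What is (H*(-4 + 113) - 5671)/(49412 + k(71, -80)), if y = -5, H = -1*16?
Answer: -7415/52912 ≈ -0.14014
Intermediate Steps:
H = -16
D(l) = -10*l²*(-9 + l) (D(l) = (-10*l²)*(-9 + l) = -10*l²*(-9 + l))
k(X, n) = 3500 (k(X, n) = 10*(-5)²*(9 - 1*(-5)) = 10*25*(9 + 5) = 10*25*14 = 3500)
(H*(-4 + 113) - 5671)/(49412 + k(71, -80)) = (-16*(-4 + 113) - 5671)/(49412 + 3500) = (-16*109 - 5671)/52912 = (-1744 - 5671)*(1/52912) = -7415*1/52912 = -7415/52912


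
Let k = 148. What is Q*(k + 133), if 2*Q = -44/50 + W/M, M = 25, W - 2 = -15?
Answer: -1967/10 ≈ -196.70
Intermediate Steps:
W = -13 (W = 2 - 15 = -13)
Q = -7/10 (Q = (-44/50 - 13/25)/2 = (-44*1/50 - 13*1/25)/2 = (-22/25 - 13/25)/2 = (½)*(-7/5) = -7/10 ≈ -0.70000)
Q*(k + 133) = -7*(148 + 133)/10 = -7/10*281 = -1967/10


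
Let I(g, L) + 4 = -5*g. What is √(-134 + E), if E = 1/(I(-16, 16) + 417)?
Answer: I*√32568073/493 ≈ 11.576*I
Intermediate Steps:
I(g, L) = -4 - 5*g
E = 1/493 (E = 1/((-4 - 5*(-16)) + 417) = 1/((-4 + 80) + 417) = 1/(76 + 417) = 1/493 ≈ 0.0020284)
√(-134 + E) = √(-134 + 1/493) = √(-66061/493) = I*√32568073/493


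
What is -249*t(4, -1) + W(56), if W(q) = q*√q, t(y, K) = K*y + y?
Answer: 112*√14 ≈ 419.07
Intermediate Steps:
t(y, K) = y + K*y
W(q) = q^(3/2)
-249*t(4, -1) + W(56) = -996*(1 - 1) + 56^(3/2) = -996*0 + 112*√14 = -249*0 + 112*√14 = 0 + 112*√14 = 112*√14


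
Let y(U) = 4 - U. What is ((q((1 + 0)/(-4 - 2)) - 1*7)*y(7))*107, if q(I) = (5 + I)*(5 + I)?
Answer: -63023/12 ≈ -5251.9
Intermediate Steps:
q(I) = (5 + I)²
((q((1 + 0)/(-4 - 2)) - 1*7)*y(7))*107 = (((5 + (1 + 0)/(-4 - 2))² - 1*7)*(4 - 1*7))*107 = (((5 + 1/(-6))² - 7)*(4 - 7))*107 = (((5 + 1*(-⅙))² - 7)*(-3))*107 = (((5 - ⅙)² - 7)*(-3))*107 = (((29/6)² - 7)*(-3))*107 = ((841/36 - 7)*(-3))*107 = ((589/36)*(-3))*107 = -589/12*107 = -63023/12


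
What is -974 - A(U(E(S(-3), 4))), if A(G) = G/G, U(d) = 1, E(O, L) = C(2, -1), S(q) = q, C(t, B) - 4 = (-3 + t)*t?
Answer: -975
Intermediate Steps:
C(t, B) = 4 + t*(-3 + t) (C(t, B) = 4 + (-3 + t)*t = 4 + t*(-3 + t))
E(O, L) = 2 (E(O, L) = 4 + 2² - 3*2 = 4 + 4 - 6 = 2)
A(G) = 1
-974 - A(U(E(S(-3), 4))) = -974 - 1*1 = -974 - 1 = -975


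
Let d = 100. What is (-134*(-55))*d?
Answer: 737000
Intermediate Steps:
(-134*(-55))*d = -134*(-55)*100 = 7370*100 = 737000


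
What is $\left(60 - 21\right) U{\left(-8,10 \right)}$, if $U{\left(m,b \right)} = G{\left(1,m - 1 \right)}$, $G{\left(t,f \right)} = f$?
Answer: $-351$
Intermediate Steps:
$U{\left(m,b \right)} = -1 + m$ ($U{\left(m,b \right)} = m - 1 = -1 + m$)
$\left(60 - 21\right) U{\left(-8,10 \right)} = \left(60 - 21\right) \left(-1 - 8\right) = 39 \left(-9\right) = -351$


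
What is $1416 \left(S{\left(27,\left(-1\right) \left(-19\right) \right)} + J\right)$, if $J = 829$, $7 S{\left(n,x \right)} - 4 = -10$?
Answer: $\frac{8208552}{7} \approx 1.1727 \cdot 10^{6}$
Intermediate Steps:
$S{\left(n,x \right)} = - \frac{6}{7}$ ($S{\left(n,x \right)} = \frac{4}{7} + \frac{1}{7} \left(-10\right) = \frac{4}{7} - \frac{10}{7} = - \frac{6}{7}$)
$1416 \left(S{\left(27,\left(-1\right) \left(-19\right) \right)} + J\right) = 1416 \left(- \frac{6}{7} + 829\right) = 1416 \cdot \frac{5797}{7} = \frac{8208552}{7}$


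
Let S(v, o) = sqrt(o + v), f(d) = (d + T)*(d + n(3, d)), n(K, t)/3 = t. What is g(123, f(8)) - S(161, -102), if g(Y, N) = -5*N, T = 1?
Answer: -1440 - sqrt(59) ≈ -1447.7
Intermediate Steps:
n(K, t) = 3*t
f(d) = 4*d*(1 + d) (f(d) = (d + 1)*(d + 3*d) = (1 + d)*(4*d) = 4*d*(1 + d))
g(123, f(8)) - S(161, -102) = -20*8*(1 + 8) - sqrt(-102 + 161) = -20*8*9 - sqrt(59) = -5*288 - sqrt(59) = -1440 - sqrt(59)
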